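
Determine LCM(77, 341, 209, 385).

226765

77 = 7 · 11; 341 = 11 · 31; 209 = 11 · 19; 385 = 5 · 7 · 11
lcm takes max exponent of each prime: 5 · 7 · 11 · 19 · 31 = 226765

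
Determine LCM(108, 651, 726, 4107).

3882149964

lcm(108, 651) = 108·651/gcd = 70308/3 = 23436
lcm(23436, 726) = 23436·726/gcd = 17014536/6 = 2835756
lcm(2835756, 4107) = 2835756·4107/gcd = 11646449892/3 = 3882149964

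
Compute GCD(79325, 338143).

19

79325 = 5² · 19 · 167
338143 = 13 · 19 · 37²
Common: 19 = 19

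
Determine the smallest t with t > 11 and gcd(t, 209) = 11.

22

Multiples of 11 above 11: 11·2, 11·3, … . Need the cofactor coprime to 209/11 = 19.
Checking s = 2, 3, … the first with gcd(s, 19) = 1 is s = 2, giving 22.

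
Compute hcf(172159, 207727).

247

172159 = 13 · 17 · 19 · 41
207727 = 13 · 19 · 29²
Common: 13 · 19 = 247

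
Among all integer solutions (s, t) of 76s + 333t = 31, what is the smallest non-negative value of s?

145

Reduce mod 333: 76s ≡ 31 (mod 333). With g = gcd(76, 333) = 1 dividing 31, divide through: 76s ≡ 31 (mod 333).
Since gcd(76, 333) = 1, s ≡ 31·(76)⁻¹ ≡ 145 (mod 333). Smallest non-negative: 145.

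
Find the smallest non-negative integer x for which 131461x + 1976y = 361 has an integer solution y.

93

Reduce mod 1976: 131461x ≡ 361 (mod 1976). With g = gcd(131461, 1976) = 19 dividing 361, divide through: 6919x ≡ 19 (mod 104).
Since gcd(6919, 104) = 1, x ≡ 19·(6919)⁻¹ ≡ 93 (mod 104). Smallest non-negative: 93.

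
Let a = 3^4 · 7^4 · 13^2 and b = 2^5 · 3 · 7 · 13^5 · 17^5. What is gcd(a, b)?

3549

min exponent per shared prime: 3 · 7 · 13^2 = 3549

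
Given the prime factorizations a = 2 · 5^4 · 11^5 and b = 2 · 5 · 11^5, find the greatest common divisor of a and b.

min exponent per shared prime: 2 · 5 · 11^5 = 1610510

1610510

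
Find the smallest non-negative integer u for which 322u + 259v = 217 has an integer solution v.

24

Reduce mod 259: 322u ≡ 217 (mod 259). With g = gcd(322, 259) = 7 dividing 217, divide through: 46u ≡ 31 (mod 37).
Since gcd(46, 37) = 1, u ≡ 31·(46)⁻¹ ≡ 24 (mod 37). Smallest non-negative: 24.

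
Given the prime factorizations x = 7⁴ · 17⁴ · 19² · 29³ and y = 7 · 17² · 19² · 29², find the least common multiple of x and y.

1765586669536109

max exponent per prime: 7⁴ · 17⁴ · 19² · 29³ = 1765586669536109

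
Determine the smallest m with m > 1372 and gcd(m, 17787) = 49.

1421

Multiples of 49 above 1372: 49·29, 49·30, … . Need the cofactor coprime to 17787/49 = 363.
Checking s = 29, 30, … the first with gcd(s, 363) = 1 is s = 29, giving 1421.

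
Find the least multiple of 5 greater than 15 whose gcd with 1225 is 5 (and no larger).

20

gcd(x, 1225) = 5 forces 5 | x; write x = 5s. Then gcd(5s, 5·245) = 5·gcd(s, 245), so need gcd(s, 245) = 1.
5s > 15 gives s ≥ 4. The least s ≥ 4 coprime to 245 is 4, so x = 5·4 = 20.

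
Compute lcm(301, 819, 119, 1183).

7782957

301 = 7 · 43; 819 = 3² · 7 · 13; 119 = 7 · 17; 1183 = 7 · 13²
lcm takes max exponent of each prime: 3² · 7 · 13² · 17 · 43 = 7782957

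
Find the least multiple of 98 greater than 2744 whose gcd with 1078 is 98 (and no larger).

gcd(m, 1078) = 98 forces 98 | m; write m = 98s. Then gcd(98s, 98·11) = 98·gcd(s, 11), so need gcd(s, 11) = 1.
98s > 2744 gives s ≥ 29. The least s ≥ 29 coprime to 11 is 29, so m = 98·29 = 2842.

2842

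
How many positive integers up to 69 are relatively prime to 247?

247 = 13·19. Inclusion–exclusion on these primes:
69 − ⌊69/13⌋ − ⌊69/19⌋ + ⌊69/247⌋ = 61

61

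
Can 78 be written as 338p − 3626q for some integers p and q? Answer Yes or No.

Yes

gcd(338, 3626): 3626 = 10·338 + 246; 338 = 1·246 + 92; 246 = 2·92 + 62; 92 = 1·62 + 30; 62 = 2·30 + 2; 30 = 15·2 + 0 → 2
2 divides 78, so a solution exists.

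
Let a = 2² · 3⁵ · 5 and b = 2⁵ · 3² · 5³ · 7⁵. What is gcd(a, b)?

180

min exponent per shared prime: 2² · 3² · 5 = 180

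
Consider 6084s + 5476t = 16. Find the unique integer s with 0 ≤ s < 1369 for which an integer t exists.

1333

gcd(6084, 5476) = 4 (Euclid: 6084 = 1·5476 + 608; 5476 = 9·608 + 4; 608 = 152·4 + 0), and 4 | 16.
Extended Euclid: 6084·(-9) + 5476·(10) = 4. Scale by 4: s₀ = -36.
General solution s = s₀ + 1369k; reducing mod 1369 gives s = 1333 (and t = -1481).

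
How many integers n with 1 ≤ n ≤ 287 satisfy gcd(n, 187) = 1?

Prime factors of 187: 11, 17. Count integers ≤ 287 divisible by none of them.
By inclusion–exclusion: 287 − ⌊287/11⌋ − ⌊287/17⌋ + ⌊287/187⌋ = 246.

246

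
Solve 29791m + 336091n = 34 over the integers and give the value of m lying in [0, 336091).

119134

gcd(29791, 336091) = 1 (Euclid: 336091 = 11·29791 + 8390; 29791 = 3·8390 + 4621; 8390 = 1·4621 + 3769; 4621 = 1·3769 + 852; 3769 = 4·852 + 361; 852 = 2·361 + 130; 361 = 2·130 + 101; 130 = 1·101 + 29; 101 = 3·29 + 14; 29 = 2·14 + 1; 14 = 14·1 + 0), and 1 | 34.
Extended Euclid: 29791·(23274) + 336091·(-2063) = 1. Scale by 34: m₀ = 791316.
General solution m = m₀ + 336091t; reducing mod 336091 gives m = 119134 (and n = -10560).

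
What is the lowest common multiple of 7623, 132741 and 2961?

lcm(7623, 132741) = 7623·132741/gcd = 1011884643/63 = 16061661
lcm(16061661, 2961) = 16061661·2961/gcd = 47558578221/63 = 754898067

754898067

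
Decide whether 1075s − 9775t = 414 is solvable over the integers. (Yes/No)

No

By Bézout, 1075s − 9775t = 414 has integer solutions iff gcd(1075, 9775) | 414.
Euclid: 9775 = 9·1075 + 100; 1075 = 10·100 + 75; 100 = 1·75 + 25; 75 = 3·25 + 0. gcd = 25; 414 mod 25 = 14. No.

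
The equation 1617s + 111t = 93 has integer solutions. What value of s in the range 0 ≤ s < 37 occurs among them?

5

Euclid: 1617 = 14·111 + 63; 111 = 1·63 + 48; 63 = 1·48 + 15; 48 = 3·15 + 3; 15 = 5·3 + 0 → gcd = 3; 93 = 3·31.
Back-substitution yields 1617·(-7) + 111·(102) = 3, so one solution is s = -7·31 = -217, t = 102·31 = 3162.
Solutions in s differ by 111/3 = 37; the one in [0, 37) is -217 mod 37 = 5.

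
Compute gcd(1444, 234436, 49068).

4

1444 = 2² · 19²; 234436 = 2² · 29 · 43 · 47; 49068 = 2² · 3² · 29 · 47
gcd takes min exponent of each prime: 2² = 4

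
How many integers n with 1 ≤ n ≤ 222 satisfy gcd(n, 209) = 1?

Prime factors of 209: 11, 19. Count integers ≤ 222 divisible by none of them.
By inclusion–exclusion: 222 − ⌊222/11⌋ − ⌊222/19⌋ + ⌊222/209⌋ = 192.

192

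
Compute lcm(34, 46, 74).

lcm(34, 46) = 34·46/gcd = 1564/2 = 782
lcm(782, 74) = 782·74/gcd = 57868/2 = 28934

28934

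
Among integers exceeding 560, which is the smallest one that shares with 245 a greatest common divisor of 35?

595

gcd(x, 245) = 35 forces 35 | x; write x = 35s. Then gcd(35s, 35·7) = 35·gcd(s, 7), so need gcd(s, 7) = 1.
35s > 560 gives s ≥ 17. The least s ≥ 17 coprime to 7 is 17, so x = 35·17 = 595.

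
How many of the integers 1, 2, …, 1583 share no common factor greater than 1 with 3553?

3553 = 11·17·19. Inclusion–exclusion on these primes:
1583 − ⌊1583/11⌋ − ⌊1583/17⌋ − ⌊1583/19⌋ + ⌊1583/187⌋ + ⌊1583/209⌋ + ⌊1583/323⌋ − ⌊1583/3553⌋ = 1283

1283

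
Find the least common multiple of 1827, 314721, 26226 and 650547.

1827 = 3² · 7 · 29; 314721 = 3² · 11² · 17²; 26226 = 2 · 3² · 31 · 47; 650547 = 3² · 41² · 43
lcm takes max exponent of each prime: 2 · 3² · 7 · 11² · 17² · 29 · 31 · 41² · 43 · 47 = 13456975969512306

13456975969512306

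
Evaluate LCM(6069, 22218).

6421002

gcd first: 22218 = 3·6069 + 4011; 6069 = 1·4011 + 2058; 4011 = 1·2058 + 1953; 2058 = 1·1953 + 105; 1953 = 18·105 + 63; 105 = 1·63 + 42; 63 = 1·42 + 21; 42 = 2·21 + 0 → gcd = 21
lcm = 6069·22218/gcd = 134841042/21 = 6421002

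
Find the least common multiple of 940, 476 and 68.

940 = 2² · 5 · 47; 476 = 2² · 7 · 17; 68 = 2² · 17
lcm takes max exponent of each prime: 2² · 5 · 7 · 17 · 47 = 111860

111860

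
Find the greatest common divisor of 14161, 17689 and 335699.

gcd(14161, 17689): 17689 = 1·14161 + 3528; 14161 = 4·3528 + 49; 3528 = 72·49 + 0 → 49
gcd(49, 335699): 335699 = 6851·49 + 0 → 49

49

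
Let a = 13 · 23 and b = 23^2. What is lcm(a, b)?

max exponent per prime: 13 · 23^2 = 6877

6877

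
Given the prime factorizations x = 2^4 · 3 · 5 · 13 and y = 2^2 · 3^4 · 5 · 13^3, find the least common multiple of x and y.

max exponent per prime: 2^4 · 3^4 · 5 · 13^3 = 14236560

14236560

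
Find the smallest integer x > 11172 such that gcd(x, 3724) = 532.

Multiples of 532 above 11172: 532·22, 532·23, … . Need the cofactor coprime to 3724/532 = 7.
Checking s = 22, 23, … the first with gcd(s, 7) = 1 is s = 22, giving 11704.

11704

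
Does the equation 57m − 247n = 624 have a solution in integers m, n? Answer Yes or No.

gcd(57, 247): 247 = 4·57 + 19; 57 = 3·19 + 0 → 19
19 does not divide 624, so a solution does not exist.

No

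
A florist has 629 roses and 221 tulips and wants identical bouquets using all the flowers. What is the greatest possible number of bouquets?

17

629 = 17 · 37
221 = 13 · 17
Common: 17 = 17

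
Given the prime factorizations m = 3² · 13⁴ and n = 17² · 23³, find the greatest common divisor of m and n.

1

min exponent per shared prime: (none) = 1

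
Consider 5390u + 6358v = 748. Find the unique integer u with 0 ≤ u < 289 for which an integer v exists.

gcd(5390, 6358) = 22 (Euclid: 6358 = 1·5390 + 968; 5390 = 5·968 + 550; 968 = 1·550 + 418; 550 = 1·418 + 132; 418 = 3·132 + 22; 132 = 6·22 + 0), and 22 | 748.
Extended Euclid: 5390·(-46) + 6358·(39) = 22. Scale by 34: u₀ = -1564.
General solution u = u₀ + 289t; reducing mod 289 gives u = 170 (and v = -144).

170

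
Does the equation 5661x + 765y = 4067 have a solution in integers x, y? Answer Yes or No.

No

gcd(5661, 765): 5661 = 7·765 + 306; 765 = 2·306 + 153; 306 = 2·153 + 0 → 153
153 does not divide 4067, so a solution does not exist.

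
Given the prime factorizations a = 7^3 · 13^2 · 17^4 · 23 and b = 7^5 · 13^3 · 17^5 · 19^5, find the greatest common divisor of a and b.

min exponent per shared prime: 7^3 · 13^2 · 17^4 = 4841461807

4841461807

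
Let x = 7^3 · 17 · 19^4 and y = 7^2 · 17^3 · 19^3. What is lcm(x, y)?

219611606039

max exponent per prime: 7^3 · 17^3 · 19^4 = 219611606039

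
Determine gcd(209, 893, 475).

gcd(209, 893): 893 = 4·209 + 57; 209 = 3·57 + 38; 57 = 1·38 + 19; 38 = 2·19 + 0 → 19
gcd(19, 475): 475 = 25·19 + 0 → 19

19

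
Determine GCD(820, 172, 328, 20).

gcd(820, 172): 820 = 4·172 + 132; 172 = 1·132 + 40; 132 = 3·40 + 12; 40 = 3·12 + 4; 12 = 3·4 + 0 → 4
gcd(4, 328): 328 = 82·4 + 0 → 4
gcd(4, 20): 20 = 5·4 + 0 → 4

4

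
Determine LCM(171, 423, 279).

249147

171 = 3² · 19; 423 = 3² · 47; 279 = 3² · 31
lcm takes max exponent of each prime: 3² · 19 · 31 · 47 = 249147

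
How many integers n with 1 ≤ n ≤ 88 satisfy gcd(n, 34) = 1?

41

Prime factors of 34: 2, 17. Count integers ≤ 88 divisible by none of them.
By inclusion–exclusion: 88 − ⌊88/2⌋ − ⌊88/17⌋ + ⌊88/34⌋ = 41.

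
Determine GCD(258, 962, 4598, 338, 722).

258 = 2 · 3 · 43; 962 = 2 · 13 · 37; 4598 = 2 · 11² · 19; 338 = 2 · 13²; 722 = 2 · 19²
gcd takes min exponent of each prime: 2 = 2

2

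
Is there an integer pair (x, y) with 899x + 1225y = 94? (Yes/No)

By Bézout, 899x + 1225y = 94 has integer solutions iff gcd(899, 1225) | 94.
Euclid: 1225 = 1·899 + 326; 899 = 2·326 + 247; 326 = 1·247 + 79; 247 = 3·79 + 10; 79 = 7·10 + 9; 10 = 1·9 + 1; 9 = 9·1 + 0. gcd = 1; 94 mod 1 = 0. Yes.

Yes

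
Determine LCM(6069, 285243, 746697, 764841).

6069 = 3 · 7 · 17²; 285243 = 3 · 7 · 17² · 47; 746697 = 3 · 7 · 31² · 37; 764841 = 3 · 7² · 11² · 43
lcm takes max exponent of each prime: 3 · 7² · 11² · 17² · 31² · 37 · 43 · 47 = 369395816868771

369395816868771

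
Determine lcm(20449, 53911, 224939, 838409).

267452471

20449 = 11² · 13²; 53911 = 11 · 13² · 29; 224939 = 11³ · 13²; 838409 = 11² · 13² · 41
lcm takes max exponent of each prime: 11³ · 13² · 29 · 41 = 267452471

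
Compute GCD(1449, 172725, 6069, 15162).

1449 = 3² · 7 · 23; 172725 = 3 · 5² · 7² · 47; 6069 = 3 · 7 · 17²; 15162 = 2 · 3 · 7 · 19²
gcd takes min exponent of each prime: 3 · 7 = 21

21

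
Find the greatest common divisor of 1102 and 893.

19

Euclid: 1102 = 1·893 + 209; 893 = 4·209 + 57; 209 = 3·57 + 38; 57 = 1·38 + 19; 38 = 2·19 + 0. Last nonzero remainder: 19.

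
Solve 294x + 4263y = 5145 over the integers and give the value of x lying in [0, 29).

Euclid: 4263 = 14·294 + 147; 294 = 2·147 + 0 → gcd = 147; 5145 = 147·35.
Back-substitution yields 294·(-14) + 4263·(1) = 147, so one solution is x = -14·35 = -490, y = 1·35 = 35.
Solutions in x differ by 4263/147 = 29; the one in [0, 29) is -490 mod 29 = 3.

3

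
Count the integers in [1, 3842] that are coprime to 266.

1560

266 = 2·7·19. Inclusion–exclusion on these primes:
3842 − ⌊3842/2⌋ − ⌊3842/7⌋ − ⌊3842/19⌋ + ⌊3842/14⌋ + ⌊3842/38⌋ + ⌊3842/133⌋ − ⌊3842/266⌋ = 1560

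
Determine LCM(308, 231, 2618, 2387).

486948

lcm(308, 231) = 308·231/gcd = 71148/77 = 924
lcm(924, 2618) = 924·2618/gcd = 2419032/154 = 15708
lcm(15708, 2387) = 15708·2387/gcd = 37494996/77 = 486948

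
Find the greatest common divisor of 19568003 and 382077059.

Euclid: 382077059 = 19·19568003 + 10285002; 19568003 = 1·10285002 + 9283001; 10285002 = 1·9283001 + 1002001; 9283001 = 9·1002001 + 264992; 1002001 = 3·264992 + 207025; 264992 = 1·207025 + 57967; 207025 = 3·57967 + 33124; 57967 = 1·33124 + 24843; 33124 = 1·24843 + 8281; 24843 = 3·8281 + 0. Last nonzero remainder: 8281.

8281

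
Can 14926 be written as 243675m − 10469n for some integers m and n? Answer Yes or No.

By Bézout, 243675m − 10469n = 14926 has integer solutions iff gcd(243675, 10469) | 14926.
Euclid: 243675 = 23·10469 + 2888; 10469 = 3·2888 + 1805; 2888 = 1·1805 + 1083; 1805 = 1·1083 + 722; 1083 = 1·722 + 361; 722 = 2·361 + 0. gcd = 361; 14926 mod 361 = 125. No.

No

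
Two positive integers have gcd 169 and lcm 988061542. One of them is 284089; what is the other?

587782

Using mn = gcd(m,n)·lcm(m,n) = 169·988061542 = 166982400598, we get n = 166982400598/284089 = 587782.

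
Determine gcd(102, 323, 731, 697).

102 = 2 · 3 · 17; 323 = 17 · 19; 731 = 17 · 43; 697 = 17 · 41
gcd takes min exponent of each prime: 17 = 17

17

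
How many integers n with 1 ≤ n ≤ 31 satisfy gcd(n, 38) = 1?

15

38 = 2·19. Inclusion–exclusion on these primes:
31 − ⌊31/2⌋ − ⌊31/19⌋ + ⌊31/38⌋ = 15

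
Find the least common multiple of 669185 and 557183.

gcd first: 669185 = 1·557183 + 112002; 557183 = 4·112002 + 109175; 112002 = 1·109175 + 2827; 109175 = 38·2827 + 1749; 2827 = 1·1749 + 1078; 1749 = 1·1078 + 671; 1078 = 1·671 + 407; 671 = 1·407 + 264; 407 = 1·264 + 143; 264 = 1·143 + 121; 143 = 1·121 + 22; 121 = 5·22 + 11; 22 = 2·11 + 0 → gcd = 11
lcm = 669185·557183/gcd = 372858505855/11 = 33896227805

33896227805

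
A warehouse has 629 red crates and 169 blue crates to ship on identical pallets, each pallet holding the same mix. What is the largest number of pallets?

629 = 17 · 37
169 = 13²
Common: 1 = 1

1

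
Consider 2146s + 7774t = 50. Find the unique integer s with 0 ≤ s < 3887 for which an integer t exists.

960

Reduce mod 7774: 2146s ≡ 50 (mod 7774). With g = gcd(2146, 7774) = 2 dividing 50, divide through: 1073s ≡ 25 (mod 3887).
Since gcd(1073, 3887) = 1, s ≡ 25·(1073)⁻¹ ≡ 960 (mod 3887). Smallest non-negative: 960.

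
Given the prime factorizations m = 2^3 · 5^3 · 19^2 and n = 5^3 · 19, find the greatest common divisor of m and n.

2375

min exponent per shared prime: 5^3 · 19 = 2375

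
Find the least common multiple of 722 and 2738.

gcd first: 2738 = 3·722 + 572; 722 = 1·572 + 150; 572 = 3·150 + 122; 150 = 1·122 + 28; 122 = 4·28 + 10; 28 = 2·10 + 8; 10 = 1·8 + 2; 8 = 4·2 + 0 → gcd = 2
lcm = 722·2738/gcd = 1976836/2 = 988418

988418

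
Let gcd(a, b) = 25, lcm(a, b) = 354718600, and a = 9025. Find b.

Using ab = gcd(a,b)·lcm(a,b) = 25·354718600 = 8867965000, we get b = 8867965000/9025 = 982600.

982600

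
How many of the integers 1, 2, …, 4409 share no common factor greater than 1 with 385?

2750

385 = 5·7·11. Inclusion–exclusion on these primes:
4409 − ⌊4409/5⌋ − ⌊4409/7⌋ − ⌊4409/11⌋ + ⌊4409/35⌋ + ⌊4409/55⌋ + ⌊4409/77⌋ − ⌊4409/385⌋ = 2750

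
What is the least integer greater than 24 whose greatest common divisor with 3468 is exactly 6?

30

3468 = 6·578. Any k with gcd(k, 3468) = 6 is a multiple of 6, say 6s, with s coprime to 578.
Need s > 24/6, so s ≥ 5. First s ≥ 5 with gcd(s, 578) = 1 is s = 5. Thus k = 6·5 = 30.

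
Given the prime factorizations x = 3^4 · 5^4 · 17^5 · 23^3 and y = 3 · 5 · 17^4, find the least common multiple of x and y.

874567131024375

max exponent per prime: 3^4 · 5^4 · 17^5 · 23^3 = 874567131024375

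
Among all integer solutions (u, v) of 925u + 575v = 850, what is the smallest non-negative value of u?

Reduce mod 575: 925u ≡ 850 (mod 575). With g = gcd(925, 575) = 25 dividing 850, divide through: 37u ≡ 34 (mod 23).
Since gcd(37, 23) = 1, u ≡ 34·(37)⁻¹ ≡ 9 (mod 23). Smallest non-negative: 9.

9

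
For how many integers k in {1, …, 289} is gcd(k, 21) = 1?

21 = 3·7. Inclusion–exclusion on these primes:
289 − ⌊289/3⌋ − ⌊289/7⌋ + ⌊289/21⌋ = 165

165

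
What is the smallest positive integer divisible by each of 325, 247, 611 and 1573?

35117225

325 = 5² · 13; 247 = 13 · 19; 611 = 13 · 47; 1573 = 11² · 13
lcm takes max exponent of each prime: 5² · 11² · 13 · 19 · 47 = 35117225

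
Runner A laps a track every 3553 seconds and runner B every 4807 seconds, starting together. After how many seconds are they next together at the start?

3553 = 11 · 17 · 19; 4807 = 11 · 19 · 23
max exponents: 11 · 17 · 19 · 23 = 81719

81719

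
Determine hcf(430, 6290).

10

430 = 2 · 5 · 43
6290 = 2 · 5 · 17 · 37
Common: 2 · 5 = 10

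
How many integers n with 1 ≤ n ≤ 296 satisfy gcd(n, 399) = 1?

162

Prime factors of 399: 3, 7, 19. Count integers ≤ 296 divisible by none of them.
By inclusion–exclusion: 296 − ⌊296/3⌋ − ⌊296/7⌋ − ⌊296/19⌋ + ⌊296/21⌋ + ⌊296/57⌋ + ⌊296/133⌋ − ⌊296/399⌋ = 162.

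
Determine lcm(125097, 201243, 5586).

lcm(125097, 201243) = 125097·201243/gcd = 25174895571/5439 = 4628589
lcm(4628589, 5586) = 4628589·5586/gcd = 25855298154/147 = 175886382

175886382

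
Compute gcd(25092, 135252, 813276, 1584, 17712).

36

gcd(25092, 135252): 135252 = 5·25092 + 9792; 25092 = 2·9792 + 5508; 9792 = 1·5508 + 4284; 5508 = 1·4284 + 1224; 4284 = 3·1224 + 612; 1224 = 2·612 + 0 → 612
gcd(612, 813276): 813276 = 1328·612 + 540; 612 = 1·540 + 72; 540 = 7·72 + 36; 72 = 2·36 + 0 → 36
gcd(36, 1584): 1584 = 44·36 + 0 → 36
gcd(36, 17712): 17712 = 492·36 + 0 → 36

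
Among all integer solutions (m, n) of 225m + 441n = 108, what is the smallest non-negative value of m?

Euclid: 441 = 1·225 + 216; 225 = 1·216 + 9; 216 = 24·9 + 0 → gcd = 9; 108 = 9·12.
Back-substitution yields 225·(2) + 441·(-1) = 9, so one solution is m = 2·12 = 24, n = -1·12 = -12.
Solutions in m differ by 441/9 = 49; the one in [0, 49) is 24 mod 49 = 24.

24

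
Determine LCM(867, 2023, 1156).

867 = 3 · 17²; 2023 = 7 · 17²; 1156 = 2² · 17²
lcm takes max exponent of each prime: 2² · 3 · 7 · 17² = 24276

24276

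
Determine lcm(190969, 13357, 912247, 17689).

190969 = 19² · 23²; 13357 = 19² · 37; 912247 = 7 · 19⁴; 17689 = 7² · 19²
lcm takes max exponent of each prime: 7² · 19⁴ · 23² · 37 = 124987873717

124987873717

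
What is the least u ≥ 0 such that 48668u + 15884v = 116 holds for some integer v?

3549

Euclid: 48668 = 3·15884 + 1016; 15884 = 15·1016 + 644; 1016 = 1·644 + 372; 644 = 1·372 + 272; 372 = 1·272 + 100; 272 = 2·100 + 72; 100 = 1·72 + 28; 72 = 2·28 + 16; 28 = 1·16 + 12; 16 = 1·12 + 4; 12 = 3·4 + 0 → gcd = 4; 116 = 4·29.
Back-substitution yields 48668·(-1110) + 15884·(3401) = 4, so one solution is u = -1110·29 = -32190, v = 3401·29 = 98629.
Solutions in u differ by 15884/4 = 3971; the one in [0, 3971) is -32190 mod 3971 = 3549.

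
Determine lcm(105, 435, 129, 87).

105 = 3 · 5 · 7; 435 = 3 · 5 · 29; 129 = 3 · 43; 87 = 3 · 29
lcm takes max exponent of each prime: 3 · 5 · 7 · 29 · 43 = 130935

130935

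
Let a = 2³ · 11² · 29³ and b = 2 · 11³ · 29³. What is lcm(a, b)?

max exponent per prime: 2³ · 11³ · 29³ = 259694072

259694072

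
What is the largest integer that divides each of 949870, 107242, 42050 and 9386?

gcd(949870, 107242): 949870 = 8·107242 + 91934; 107242 = 1·91934 + 15308; 91934 = 6·15308 + 86; 15308 = 178·86 + 0 → 86
gcd(86, 42050): 42050 = 488·86 + 82; 86 = 1·82 + 4; 82 = 20·4 + 2; 4 = 2·2 + 0 → 2
gcd(2, 9386): 9386 = 4693·2 + 0 → 2

2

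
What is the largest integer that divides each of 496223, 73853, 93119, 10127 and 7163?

496223 = 7² · 13 · 19 · 41; 73853 = 13² · 19 · 23; 93119 = 13² · 19 · 29; 10127 = 13 · 19 · 41; 7163 = 13 · 19 · 29
gcd takes min exponent of each prime: 13 · 19 = 247

247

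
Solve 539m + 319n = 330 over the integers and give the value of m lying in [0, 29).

16

Euclid: 539 = 1·319 + 220; 319 = 1·220 + 99; 220 = 2·99 + 22; 99 = 4·22 + 11; 22 = 2·11 + 0 → gcd = 11; 330 = 11·30.
Back-substitution yields 539·(-13) + 319·(22) = 11, so one solution is m = -13·30 = -390, n = 22·30 = 660.
Solutions in m differ by 319/11 = 29; the one in [0, 29) is -390 mod 29 = 16.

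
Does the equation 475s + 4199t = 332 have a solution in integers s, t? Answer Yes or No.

No

By Bézout, 475s + 4199t = 332 has integer solutions iff gcd(475, 4199) | 332.
Euclid: 4199 = 8·475 + 399; 475 = 1·399 + 76; 399 = 5·76 + 19; 76 = 4·19 + 0. gcd = 19; 332 mod 19 = 9. No.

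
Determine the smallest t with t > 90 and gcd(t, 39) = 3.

93

gcd(t, 39) = 3 forces 3 | t; write t = 3s. Then gcd(3s, 3·13) = 3·gcd(s, 13), so need gcd(s, 13) = 1.
3s > 90 gives s ≥ 31. The least s ≥ 31 coprime to 13 is 31, so t = 3·31 = 93.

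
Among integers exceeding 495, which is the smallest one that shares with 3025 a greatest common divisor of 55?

3025 = 55·55. Any t with gcd(t, 3025) = 55 is a multiple of 55, say 55s, with s coprime to 55.
Need s > 495/55, so s ≥ 10. First s ≥ 10 with gcd(s, 55) = 1 is s = 12. Thus t = 55·12 = 660.

660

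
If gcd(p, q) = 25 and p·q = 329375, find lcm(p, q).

Since gcd(p,q)·lcm(p,q) = pq, lcm = 329375/25 = 13175.

13175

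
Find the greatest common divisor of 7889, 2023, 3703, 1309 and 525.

7

7889 = 7³ · 23; 2023 = 7 · 17²; 3703 = 7 · 23²; 1309 = 7 · 11 · 17; 525 = 3 · 5² · 7
gcd takes min exponent of each prime: 7 = 7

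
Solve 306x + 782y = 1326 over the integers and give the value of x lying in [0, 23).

Reduce mod 782: 306x ≡ 1326 (mod 782). With g = gcd(306, 782) = 34 dividing 1326, divide through: 9x ≡ 39 (mod 23).
Since gcd(9, 23) = 1, x ≡ 39·(9)⁻¹ ≡ 12 (mod 23). Smallest non-negative: 12.

12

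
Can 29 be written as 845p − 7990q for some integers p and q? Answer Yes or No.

No

By Bézout, 845p − 7990q = 29 has integer solutions iff gcd(845, 7990) | 29.
Euclid: 7990 = 9·845 + 385; 845 = 2·385 + 75; 385 = 5·75 + 10; 75 = 7·10 + 5; 10 = 2·5 + 0. gcd = 5; 29 mod 5 = 4. No.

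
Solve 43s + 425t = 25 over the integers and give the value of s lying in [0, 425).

50

gcd(43, 425) = 1 (Euclid: 425 = 9·43 + 38; 43 = 1·38 + 5; 38 = 7·5 + 3; 5 = 1·3 + 2; 3 = 1·2 + 1; 2 = 2·1 + 0), and 1 | 25.
Extended Euclid: 43·(-168) + 425·(17) = 1. Scale by 25: s₀ = -4200.
General solution s = s₀ + 425k; reducing mod 425 gives s = 50 (and t = -5).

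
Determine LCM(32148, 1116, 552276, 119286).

32148 = 2² · 3² · 19 · 47; 1116 = 2² · 3² · 31; 552276 = 2² · 3² · 23² · 29; 119286 = 2 · 3³ · 47²
lcm takes max exponent of each prime: 2² · 3³ · 19 · 23² · 29 · 31 · 47² = 2155700567628

2155700567628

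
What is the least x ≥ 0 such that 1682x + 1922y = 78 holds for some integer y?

gcd(1682, 1922) = 2 (Euclid: 1922 = 1·1682 + 240; 1682 = 7·240 + 2; 240 = 120·2 + 0), and 2 | 78.
Extended Euclid: 1682·(8) + 1922·(-7) = 2. Scale by 39: x₀ = 312.
General solution x = x₀ + 961t; reducing mod 961 gives x = 312 (and y = -273).

312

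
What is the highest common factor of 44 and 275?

44 = 2² · 11
275 = 5² · 11
Common: 11 = 11

11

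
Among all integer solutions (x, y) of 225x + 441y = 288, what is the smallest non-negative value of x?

15

Reduce mod 441: 225x ≡ 288 (mod 441). With g = gcd(225, 441) = 9 dividing 288, divide through: 25x ≡ 32 (mod 49).
Since gcd(25, 49) = 1, x ≡ 32·(25)⁻¹ ≡ 15 (mod 49). Smallest non-negative: 15.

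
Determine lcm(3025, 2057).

3025 = 5² · 11²; 2057 = 11² · 17
max exponents: 5² · 11² · 17 = 51425

51425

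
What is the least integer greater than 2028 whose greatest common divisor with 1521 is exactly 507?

2535

1521 = 507·3. Any k with gcd(k, 1521) = 507 is a multiple of 507, say 507s, with s coprime to 3.
Need s > 2028/507, so s ≥ 5. First s ≥ 5 with gcd(s, 3) = 1 is s = 5. Thus k = 507·5 = 2535.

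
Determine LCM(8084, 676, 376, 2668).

1822505464

8084 = 2² · 43 · 47; 676 = 2² · 13²; 376 = 2³ · 47; 2668 = 2² · 23 · 29
lcm takes max exponent of each prime: 2³ · 13² · 23 · 29 · 43 · 47 = 1822505464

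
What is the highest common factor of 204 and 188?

Euclid: 204 = 1·188 + 16; 188 = 11·16 + 12; 16 = 1·12 + 4; 12 = 3·4 + 0. Last nonzero remainder: 4.

4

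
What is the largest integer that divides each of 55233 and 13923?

153

Euclid: 55233 = 3·13923 + 13464; 13923 = 1·13464 + 459; 13464 = 29·459 + 153; 459 = 3·153 + 0. Last nonzero remainder: 153.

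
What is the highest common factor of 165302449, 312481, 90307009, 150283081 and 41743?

169

gcd(165302449, 312481): 165302449 = 529·312481 + 0 → 312481
gcd(312481, 90307009): 90307009 = 289·312481 + 0 → 312481
gcd(312481, 150283081): 150283081 = 480·312481 + 292201; 312481 = 1·292201 + 20280; 292201 = 14·20280 + 8281; 20280 = 2·8281 + 3718; 8281 = 2·3718 + 845; 3718 = 4·845 + 338; 845 = 2·338 + 169; 338 = 2·169 + 0 → 169
gcd(169, 41743): 41743 = 247·169 + 0 → 169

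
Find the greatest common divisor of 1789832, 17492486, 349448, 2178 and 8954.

1789832 = 2³ · 11² · 43²; 17492486 = 2 · 11² · 41² · 43; 349448 = 2³ · 11² · 19²; 2178 = 2 · 3² · 11²; 8954 = 2 · 11² · 37
gcd takes min exponent of each prime: 2 · 11² = 242

242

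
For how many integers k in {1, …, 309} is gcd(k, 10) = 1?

10 = 2·5. Inclusion–exclusion on these primes:
309 − ⌊309/2⌋ − ⌊309/5⌋ + ⌊309/10⌋ = 124

124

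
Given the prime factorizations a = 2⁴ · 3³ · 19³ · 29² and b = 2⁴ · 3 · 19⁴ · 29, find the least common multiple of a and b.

max exponent per prime: 2⁴ · 3³ · 19⁴ · 29² = 47347183152

47347183152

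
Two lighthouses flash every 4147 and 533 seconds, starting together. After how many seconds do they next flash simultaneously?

4147 = 11 · 13 · 29; 533 = 13 · 41
max exponents: 11 · 13 · 29 · 41 = 170027

170027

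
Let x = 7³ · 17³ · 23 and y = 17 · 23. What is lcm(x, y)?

max exponent per prime: 7³ · 17³ · 23 = 38758657

38758657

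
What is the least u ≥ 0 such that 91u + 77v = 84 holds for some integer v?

Reduce mod 77: 91u ≡ 84 (mod 77). With g = gcd(91, 77) = 7 dividing 84, divide through: 13u ≡ 12 (mod 11).
Since gcd(13, 11) = 1, u ≡ 12·(13)⁻¹ ≡ 6 (mod 11). Smallest non-negative: 6.

6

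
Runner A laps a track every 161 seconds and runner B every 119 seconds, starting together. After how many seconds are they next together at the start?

161 = 7 · 23; 119 = 7 · 17
max exponents: 7 · 17 · 23 = 2737

2737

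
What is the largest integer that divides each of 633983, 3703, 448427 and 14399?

gcd(633983, 3703): 633983 = 171·3703 + 770; 3703 = 4·770 + 623; 770 = 1·623 + 147; 623 = 4·147 + 35; 147 = 4·35 + 7; 35 = 5·7 + 0 → 7
gcd(7, 448427): 448427 = 64061·7 + 0 → 7
gcd(7, 14399): 14399 = 2057·7 + 0 → 7

7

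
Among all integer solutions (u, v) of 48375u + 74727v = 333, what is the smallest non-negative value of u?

gcd(48375, 74727) = 9 (Euclid: 74727 = 1·48375 + 26352; 48375 = 1·26352 + 22023; 26352 = 1·22023 + 4329; 22023 = 5·4329 + 378; 4329 = 11·378 + 171; 378 = 2·171 + 36; 171 = 4·36 + 27; 36 = 1·27 + 9; 27 = 3·9 + 0), and 9 | 333.
Extended Euclid: 48375·(2175) + 74727·(-1408) = 9. Scale by 37: u₀ = 80475.
General solution u = u₀ + 8303t; reducing mod 8303 gives u = 5748 (and v = -3721).

5748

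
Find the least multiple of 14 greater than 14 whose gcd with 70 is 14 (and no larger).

28

Multiples of 14 above 14: 14·2, 14·3, … . Need the cofactor coprime to 70/14 = 5.
Checking s = 2, 3, … the first with gcd(s, 5) = 1 is s = 2, giving 28.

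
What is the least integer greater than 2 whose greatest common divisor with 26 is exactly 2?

Multiples of 2 above 2: 2·2, 2·3, … . Need the cofactor coprime to 26/2 = 13.
Checking s = 2, 3, … the first with gcd(s, 13) = 1 is s = 2, giving 4.

4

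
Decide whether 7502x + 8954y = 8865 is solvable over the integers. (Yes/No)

By Bézout, 7502x + 8954y = 8865 has integer solutions iff gcd(7502, 8954) | 8865.
Euclid: 8954 = 1·7502 + 1452; 7502 = 5·1452 + 242; 1452 = 6·242 + 0. gcd = 242; 8865 mod 242 = 153. No.

No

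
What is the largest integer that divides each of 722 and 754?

722 = 2 · 19²
754 = 2 · 13 · 29
Common: 2 = 2

2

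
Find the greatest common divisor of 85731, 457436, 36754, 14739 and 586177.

17

85731 = 3 · 17 · 41²; 457436 = 2² · 7 · 17 · 31²; 36754 = 2 · 17 · 23 · 47; 14739 = 3 · 17³; 586177 = 17 · 29² · 41
gcd takes min exponent of each prime: 17 = 17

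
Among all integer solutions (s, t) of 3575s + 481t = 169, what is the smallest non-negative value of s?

Reduce mod 481: 3575s ≡ 169 (mod 481). With g = gcd(3575, 481) = 13 dividing 169, divide through: 275s ≡ 13 (mod 37).
Since gcd(275, 37) = 1, s ≡ 13·(275)⁻¹ ≡ 17 (mod 37). Smallest non-negative: 17.

17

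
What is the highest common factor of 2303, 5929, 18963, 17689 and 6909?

2303 = 7² · 47; 5929 = 7² · 11²; 18963 = 3² · 7² · 43; 17689 = 7² · 19²; 6909 = 3 · 7² · 47
gcd takes min exponent of each prime: 7² = 49

49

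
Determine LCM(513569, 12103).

513569 = 7² · 47 · 223; 12103 = 7² · 13 · 19
max exponents: 7² · 13 · 19 · 47 · 223 = 126851543

126851543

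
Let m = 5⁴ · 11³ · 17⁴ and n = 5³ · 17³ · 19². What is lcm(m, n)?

25081930506875

max exponent per prime: 5⁴ · 11³ · 17⁴ · 19² = 25081930506875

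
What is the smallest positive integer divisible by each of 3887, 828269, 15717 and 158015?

1656509010585

3887 = 13² · 23; 828269 = 13⁴ · 29; 15717 = 3 · 13² · 31; 158015 = 5 · 11 · 13² · 17
lcm takes max exponent of each prime: 3 · 5 · 11 · 13⁴ · 17 · 23 · 29 · 31 = 1656509010585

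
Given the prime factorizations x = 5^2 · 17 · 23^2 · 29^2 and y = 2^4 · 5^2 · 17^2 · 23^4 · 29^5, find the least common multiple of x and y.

663527867708920400

max exponent per prime: 2^4 · 5^2 · 17^2 · 23^4 · 29^5 = 663527867708920400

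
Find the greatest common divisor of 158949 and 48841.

158949 = 3³ · 7 · 29²
48841 = 13² · 17²
Common: 1 = 1

1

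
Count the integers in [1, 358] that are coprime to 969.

969 = 3·17·19. Inclusion–exclusion on these primes:
358 − ⌊358/3⌋ − ⌊358/17⌋ − ⌊358/19⌋ + ⌊358/51⌋ + ⌊358/57⌋ + ⌊358/323⌋ − ⌊358/969⌋ = 214

214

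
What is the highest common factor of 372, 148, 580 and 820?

gcd(372, 148): 372 = 2·148 + 76; 148 = 1·76 + 72; 76 = 1·72 + 4; 72 = 18·4 + 0 → 4
gcd(4, 580): 580 = 145·4 + 0 → 4
gcd(4, 820): 820 = 205·4 + 0 → 4

4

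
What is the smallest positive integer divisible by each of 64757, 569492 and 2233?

478942772

64757 = 7 · 11 · 29²; 569492 = 2² · 7 · 11 · 43²; 2233 = 7 · 11 · 29
lcm takes max exponent of each prime: 2² · 7 · 11 · 29² · 43² = 478942772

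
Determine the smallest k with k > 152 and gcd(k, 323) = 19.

gcd(k, 323) = 19 forces 19 | k; write k = 19s. Then gcd(19s, 19·17) = 19·gcd(s, 17), so need gcd(s, 17) = 1.
19s > 152 gives s ≥ 9. The least s ≥ 9 coprime to 17 is 9, so k = 19·9 = 171.

171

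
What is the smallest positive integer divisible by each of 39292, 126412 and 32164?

39292 = 2² · 11 · 19 · 47; 126412 = 2² · 11 · 13² · 17; 32164 = 2² · 11 · 17 · 43
lcm takes max exponent of each prime: 2² · 11 · 13² · 17 · 19 · 43 · 47 = 4854094388

4854094388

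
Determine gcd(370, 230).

10

Euclid: 370 = 1·230 + 140; 230 = 1·140 + 90; 140 = 1·90 + 50; 90 = 1·50 + 40; 50 = 1·40 + 10; 40 = 4·10 + 0. Last nonzero remainder: 10.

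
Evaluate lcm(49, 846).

49 = 7²; 846 = 2 · 3² · 47
max exponents: 2 · 3² · 7² · 47 = 41454

41454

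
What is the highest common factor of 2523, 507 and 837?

gcd(2523, 507): 2523 = 4·507 + 495; 507 = 1·495 + 12; 495 = 41·12 + 3; 12 = 4·3 + 0 → 3
gcd(3, 837): 837 = 279·3 + 0 → 3

3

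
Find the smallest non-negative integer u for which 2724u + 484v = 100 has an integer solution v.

Euclid: 2724 = 5·484 + 304; 484 = 1·304 + 180; 304 = 1·180 + 124; 180 = 1·124 + 56; 124 = 2·56 + 12; 56 = 4·12 + 8; 12 = 1·8 + 4; 8 = 2·4 + 0 → gcd = 4; 100 = 4·25.
Back-substitution yields 2724·(43) + 484·(-242) = 4, so one solution is u = 43·25 = 1075, v = -242·25 = -6050.
Solutions in u differ by 484/4 = 121; the one in [0, 121) is 1075 mod 121 = 107.

107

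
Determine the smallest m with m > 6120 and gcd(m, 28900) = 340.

6460

28900 = 340·85. Any m with gcd(m, 28900) = 340 is a multiple of 340, say 340s, with s coprime to 85.
Need s > 6120/340, so s ≥ 19. First s ≥ 19 with gcd(s, 85) = 1 is s = 19. Thus m = 340·19 = 6460.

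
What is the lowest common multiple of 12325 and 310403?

gcd first: 310403 = 25·12325 + 2278; 12325 = 5·2278 + 935; 2278 = 2·935 + 408; 935 = 2·408 + 119; 408 = 3·119 + 51; 119 = 2·51 + 17; 51 = 3·17 + 0 → gcd = 17
lcm = 12325·310403/gcd = 3825716975/17 = 225042175

225042175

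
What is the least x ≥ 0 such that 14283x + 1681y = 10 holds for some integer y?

gcd(14283, 1681) = 1 (Euclid: 14283 = 8·1681 + 835; 1681 = 2·835 + 11; 835 = 75·11 + 10; 11 = 1·10 + 1; 10 = 10·1 + 0), and 1 | 10.
Extended Euclid: 14283·(-153) + 1681·(1300) = 1. Scale by 10: x₀ = -1530.
General solution x = x₀ + 1681t; reducing mod 1681 gives x = 151 (and y = -1283).

151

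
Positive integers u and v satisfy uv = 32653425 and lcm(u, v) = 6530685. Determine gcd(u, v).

5

gcd·lcm = product, so gcd = 32653425/6530685 = 5.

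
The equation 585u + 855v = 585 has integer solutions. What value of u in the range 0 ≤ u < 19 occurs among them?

1

Reduce mod 855: 585u ≡ 585 (mod 855). With g = gcd(585, 855) = 45 dividing 585, divide through: 13u ≡ 13 (mod 19).
Since gcd(13, 19) = 1, u ≡ 13·(13)⁻¹ ≡ 1 (mod 19). Smallest non-negative: 1.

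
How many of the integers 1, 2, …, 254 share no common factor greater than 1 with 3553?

206

Prime factors of 3553: 11, 17, 19. Count integers ≤ 254 divisible by none of them.
By inclusion–exclusion: 254 − ⌊254/11⌋ − ⌊254/17⌋ − ⌊254/19⌋ + ⌊254/187⌋ + ⌊254/209⌋ + ⌊254/323⌋ − ⌊254/3553⌋ = 206.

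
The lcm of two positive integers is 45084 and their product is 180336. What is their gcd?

4

gcd·lcm = product, so gcd = 180336/45084 = 4.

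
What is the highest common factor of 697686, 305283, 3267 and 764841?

363

gcd(697686, 305283): 697686 = 2·305283 + 87120; 305283 = 3·87120 + 43923; 87120 = 1·43923 + 43197; 43923 = 1·43197 + 726; 43197 = 59·726 + 363; 726 = 2·363 + 0 → 363
gcd(363, 3267): 3267 = 9·363 + 0 → 363
gcd(363, 764841): 764841 = 2107·363 + 0 → 363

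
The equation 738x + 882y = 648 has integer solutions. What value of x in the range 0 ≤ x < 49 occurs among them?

gcd(738, 882) = 18 (Euclid: 882 = 1·738 + 144; 738 = 5·144 + 18; 144 = 8·18 + 0), and 18 | 648.
Extended Euclid: 738·(6) + 882·(-5) = 18. Scale by 36: x₀ = 216.
General solution x = x₀ + 49t; reducing mod 49 gives x = 20 (and y = -16).

20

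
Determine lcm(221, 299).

5083

221 = 13 · 17; 299 = 13 · 23
max exponents: 13 · 17 · 23 = 5083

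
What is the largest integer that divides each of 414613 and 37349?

17

414613 = 17 · 29³
37349 = 13³ · 17
Common: 17 = 17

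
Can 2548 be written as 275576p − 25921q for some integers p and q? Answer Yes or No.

gcd(275576, 25921): 275576 = 10·25921 + 16366; 25921 = 1·16366 + 9555; 16366 = 1·9555 + 6811; 9555 = 1·6811 + 2744; 6811 = 2·2744 + 1323; 2744 = 2·1323 + 98; 1323 = 13·98 + 49; 98 = 2·49 + 0 → 49
49 divides 2548, so a solution exists.

Yes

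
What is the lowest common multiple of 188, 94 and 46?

188 = 2² · 47; 94 = 2 · 47; 46 = 2 · 23
lcm takes max exponent of each prime: 2² · 23 · 47 = 4324

4324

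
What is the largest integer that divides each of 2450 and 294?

Euclid: 2450 = 8·294 + 98; 294 = 3·98 + 0. Last nonzero remainder: 98.

98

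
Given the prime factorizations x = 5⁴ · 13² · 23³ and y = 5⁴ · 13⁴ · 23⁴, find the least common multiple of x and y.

4995336750625

max exponent per prime: 5⁴ · 13⁴ · 23⁴ = 4995336750625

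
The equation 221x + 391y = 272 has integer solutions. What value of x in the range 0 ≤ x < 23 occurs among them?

Euclid: 391 = 1·221 + 170; 221 = 1·170 + 51; 170 = 3·51 + 17; 51 = 3·17 + 0 → gcd = 17; 272 = 17·16.
Back-substitution yields 221·(-7) + 391·(4) = 17, so one solution is x = -7·16 = -112, y = 4·16 = 64.
Solutions in x differ by 391/17 = 23; the one in [0, 23) is -112 mod 23 = 3.

3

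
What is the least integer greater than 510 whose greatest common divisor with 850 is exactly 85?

595

850 = 85·10. Any x with gcd(x, 850) = 85 is a multiple of 85, say 85s, with s coprime to 10.
Need s > 510/85, so s ≥ 7. First s ≥ 7 with gcd(s, 10) = 1 is s = 7. Thus x = 85·7 = 595.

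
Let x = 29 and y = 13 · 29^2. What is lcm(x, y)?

max exponent per prime: 13 · 29^2 = 10933

10933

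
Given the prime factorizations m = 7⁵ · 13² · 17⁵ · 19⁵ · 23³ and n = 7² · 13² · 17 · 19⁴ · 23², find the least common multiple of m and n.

max exponent per prime: 7⁵ · 13² · 17⁵ · 19⁵ · 23³ = 121499089779453813004123

121499089779453813004123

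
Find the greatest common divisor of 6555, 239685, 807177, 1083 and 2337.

57

6555 = 3 · 5 · 19 · 23; 239685 = 3 · 5 · 19 · 29²; 807177 = 3 · 7² · 17² · 19; 1083 = 3 · 19²; 2337 = 3 · 19 · 41
gcd takes min exponent of each prime: 3 · 19 = 57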